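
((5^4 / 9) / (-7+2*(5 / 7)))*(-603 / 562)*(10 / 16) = 1465625 / 175344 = 8.36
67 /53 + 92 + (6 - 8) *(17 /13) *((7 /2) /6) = 379247 /4134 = 91.74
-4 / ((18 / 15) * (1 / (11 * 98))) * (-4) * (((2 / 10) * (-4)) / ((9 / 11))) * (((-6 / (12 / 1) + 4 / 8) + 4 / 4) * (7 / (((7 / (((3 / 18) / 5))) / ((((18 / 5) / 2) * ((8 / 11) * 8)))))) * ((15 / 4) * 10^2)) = -5519360 / 3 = -1839786.67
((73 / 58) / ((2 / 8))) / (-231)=-0.02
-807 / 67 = -12.04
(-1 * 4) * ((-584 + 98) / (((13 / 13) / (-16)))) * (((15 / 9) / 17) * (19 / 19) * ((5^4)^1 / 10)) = -3240000 / 17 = -190588.24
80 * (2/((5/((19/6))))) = 304/3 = 101.33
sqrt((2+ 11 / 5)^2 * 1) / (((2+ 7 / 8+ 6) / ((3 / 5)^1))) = 504 / 1775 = 0.28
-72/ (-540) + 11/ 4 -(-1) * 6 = 533/ 60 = 8.88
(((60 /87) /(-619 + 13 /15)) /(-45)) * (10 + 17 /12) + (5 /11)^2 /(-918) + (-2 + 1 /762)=-3790578792311 /1896588870264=-2.00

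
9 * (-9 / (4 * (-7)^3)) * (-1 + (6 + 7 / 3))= 297 / 686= 0.43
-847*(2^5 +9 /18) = -55055 /2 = -27527.50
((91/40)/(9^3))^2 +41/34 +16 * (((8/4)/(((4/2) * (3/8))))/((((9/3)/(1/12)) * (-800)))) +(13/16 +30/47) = 1803933174931/679394174400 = 2.66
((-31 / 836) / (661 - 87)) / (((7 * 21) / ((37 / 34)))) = -1147 / 2398360272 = -0.00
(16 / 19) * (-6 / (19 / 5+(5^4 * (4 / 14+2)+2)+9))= -1680 / 479921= -0.00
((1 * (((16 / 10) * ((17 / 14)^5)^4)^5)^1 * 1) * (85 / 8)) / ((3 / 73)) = 1376144121620952498860884639400992853347097305053500489783837373027099487402196071861119045571702321144257328315307881431529241 / 1876916239402740271238544457611281091879321328298585235085928025363872962033202284522151331568994101859167764480000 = 733194211191.26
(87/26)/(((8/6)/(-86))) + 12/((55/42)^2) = -32848839/157300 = -208.83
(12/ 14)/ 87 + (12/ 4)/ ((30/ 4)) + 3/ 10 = 1441/ 2030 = 0.71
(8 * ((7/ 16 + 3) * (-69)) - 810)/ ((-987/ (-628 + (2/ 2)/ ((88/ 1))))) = -99749715/ 57904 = -1722.67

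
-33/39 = -11/13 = -0.85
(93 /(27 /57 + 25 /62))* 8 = 876432 /1033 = 848.43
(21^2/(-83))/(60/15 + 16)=-441/1660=-0.27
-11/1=-11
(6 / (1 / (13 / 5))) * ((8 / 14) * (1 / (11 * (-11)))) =-312 / 4235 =-0.07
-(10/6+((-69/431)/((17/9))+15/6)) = -179449/43962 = -4.08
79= 79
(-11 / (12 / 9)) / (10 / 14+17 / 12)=-3.87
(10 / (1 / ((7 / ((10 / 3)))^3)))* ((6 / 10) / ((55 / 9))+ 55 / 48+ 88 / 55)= 263.38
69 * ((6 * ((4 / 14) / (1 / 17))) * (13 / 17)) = 1537.71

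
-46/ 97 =-0.47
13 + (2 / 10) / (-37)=2404 / 185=12.99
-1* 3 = -3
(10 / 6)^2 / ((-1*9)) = -25 / 81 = -0.31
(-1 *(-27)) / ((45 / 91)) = 273 / 5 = 54.60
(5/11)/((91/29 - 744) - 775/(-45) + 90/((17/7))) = -0.00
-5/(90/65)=-65/18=-3.61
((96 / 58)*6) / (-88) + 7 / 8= 1945 / 2552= 0.76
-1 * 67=-67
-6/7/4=-3/14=-0.21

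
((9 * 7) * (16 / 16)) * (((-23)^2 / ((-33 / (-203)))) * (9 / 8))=20296143 / 88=230637.99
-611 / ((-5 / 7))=4277 / 5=855.40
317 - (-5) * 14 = 387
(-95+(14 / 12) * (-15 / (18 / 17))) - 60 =-171.53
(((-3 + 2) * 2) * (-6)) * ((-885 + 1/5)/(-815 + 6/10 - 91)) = 17696/1509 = 11.73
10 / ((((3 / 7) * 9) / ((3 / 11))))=70 / 99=0.71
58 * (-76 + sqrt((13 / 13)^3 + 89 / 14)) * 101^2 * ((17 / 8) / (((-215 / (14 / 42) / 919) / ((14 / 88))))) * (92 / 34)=831640697209 / 14190 - 6252937573 * sqrt(1442) / 113520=56515843.53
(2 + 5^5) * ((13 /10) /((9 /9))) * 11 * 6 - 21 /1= 1341378 /5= 268275.60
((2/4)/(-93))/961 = -1/178746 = -0.00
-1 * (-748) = 748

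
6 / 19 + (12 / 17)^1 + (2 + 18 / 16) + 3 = 18467 / 2584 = 7.15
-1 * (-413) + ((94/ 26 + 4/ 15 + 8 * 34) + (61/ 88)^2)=1040992603/ 1510080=689.36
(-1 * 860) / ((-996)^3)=0.00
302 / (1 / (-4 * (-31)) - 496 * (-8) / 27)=1011096 / 492059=2.05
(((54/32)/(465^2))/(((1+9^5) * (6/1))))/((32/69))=69/1452724480000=0.00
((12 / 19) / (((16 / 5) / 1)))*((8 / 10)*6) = 18 / 19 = 0.95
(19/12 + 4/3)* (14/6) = 245/36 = 6.81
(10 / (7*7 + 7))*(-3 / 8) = -15 / 224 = -0.07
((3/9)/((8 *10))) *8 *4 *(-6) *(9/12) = -0.60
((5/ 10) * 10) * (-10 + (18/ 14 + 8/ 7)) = -265/ 7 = -37.86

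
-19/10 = -1.90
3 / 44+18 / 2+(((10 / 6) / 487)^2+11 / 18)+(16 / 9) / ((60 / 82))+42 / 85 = 60366918839 / 4789865124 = 12.60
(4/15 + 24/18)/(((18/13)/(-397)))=-20644/45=-458.76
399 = 399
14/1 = 14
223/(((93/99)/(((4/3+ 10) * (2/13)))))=166804/403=413.91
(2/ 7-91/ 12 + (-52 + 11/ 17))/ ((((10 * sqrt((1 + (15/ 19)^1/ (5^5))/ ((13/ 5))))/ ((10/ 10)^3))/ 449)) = -37605097 * sqrt(14669330)/ 33923568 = -4245.71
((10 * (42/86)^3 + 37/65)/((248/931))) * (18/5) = 75087646011/3204132100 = 23.43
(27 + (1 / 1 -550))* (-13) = 6786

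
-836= -836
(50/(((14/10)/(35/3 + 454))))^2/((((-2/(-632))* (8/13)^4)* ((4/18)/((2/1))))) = 68803944801109375/12544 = 5485008354680.28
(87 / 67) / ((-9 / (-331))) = 9599 / 201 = 47.76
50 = 50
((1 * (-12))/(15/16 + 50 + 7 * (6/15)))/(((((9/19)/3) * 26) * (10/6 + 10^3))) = -608/11196029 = -0.00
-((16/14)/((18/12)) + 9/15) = -143/105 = -1.36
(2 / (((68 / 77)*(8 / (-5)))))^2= 148225 / 73984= 2.00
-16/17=-0.94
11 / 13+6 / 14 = 116 / 91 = 1.27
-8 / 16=-0.50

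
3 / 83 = 0.04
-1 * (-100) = 100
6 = 6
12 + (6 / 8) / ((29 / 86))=14.22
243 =243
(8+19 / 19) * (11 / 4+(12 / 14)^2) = 6147 / 196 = 31.36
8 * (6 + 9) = 120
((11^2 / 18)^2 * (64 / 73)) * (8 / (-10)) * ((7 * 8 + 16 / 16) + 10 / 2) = -58095488 / 29565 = -1965.01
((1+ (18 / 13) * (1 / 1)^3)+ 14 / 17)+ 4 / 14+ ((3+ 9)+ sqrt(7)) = sqrt(7)+ 23969 / 1547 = 18.14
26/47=0.55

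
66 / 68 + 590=20093 / 34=590.97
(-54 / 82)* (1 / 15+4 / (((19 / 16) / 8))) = -69291 / 3895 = -17.79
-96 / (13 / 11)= -1056 / 13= -81.23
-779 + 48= -731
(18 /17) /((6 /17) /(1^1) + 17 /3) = 54 /307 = 0.18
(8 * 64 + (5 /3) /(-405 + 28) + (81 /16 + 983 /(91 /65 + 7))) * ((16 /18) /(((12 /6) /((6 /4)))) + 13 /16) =5702749891 /6080256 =937.91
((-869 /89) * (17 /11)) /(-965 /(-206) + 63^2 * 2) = -276658 /145621177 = -0.00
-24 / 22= -12 / 11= -1.09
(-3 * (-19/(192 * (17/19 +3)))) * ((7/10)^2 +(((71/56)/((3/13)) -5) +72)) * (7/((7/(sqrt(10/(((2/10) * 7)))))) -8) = -110658413/2486400 +110658413 * sqrt(14)/27847680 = -29.64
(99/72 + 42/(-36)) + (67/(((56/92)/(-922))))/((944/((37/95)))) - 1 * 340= -718777361/1883280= -381.66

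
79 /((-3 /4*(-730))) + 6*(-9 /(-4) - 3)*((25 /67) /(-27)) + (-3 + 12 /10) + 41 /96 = -2738417 /2347680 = -1.17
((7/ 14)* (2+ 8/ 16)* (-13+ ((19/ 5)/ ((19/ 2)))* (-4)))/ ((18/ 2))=-73/ 36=-2.03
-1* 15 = -15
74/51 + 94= 4868/51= 95.45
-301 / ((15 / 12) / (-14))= 16856 / 5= 3371.20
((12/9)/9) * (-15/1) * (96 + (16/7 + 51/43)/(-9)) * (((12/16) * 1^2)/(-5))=259019/8127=31.87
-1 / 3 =-0.33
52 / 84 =13 / 21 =0.62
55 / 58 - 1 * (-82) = 4811 / 58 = 82.95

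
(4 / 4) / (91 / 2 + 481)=2 / 1053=0.00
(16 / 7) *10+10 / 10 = 167 / 7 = 23.86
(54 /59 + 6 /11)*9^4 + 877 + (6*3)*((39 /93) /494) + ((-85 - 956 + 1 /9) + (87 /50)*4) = 810786766276 /86008725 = 9426.80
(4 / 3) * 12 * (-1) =-16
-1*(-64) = 64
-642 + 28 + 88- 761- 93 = -1380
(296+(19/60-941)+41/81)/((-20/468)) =13566371/900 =15073.75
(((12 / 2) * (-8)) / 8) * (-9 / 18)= 3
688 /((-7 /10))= -6880 /7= -982.86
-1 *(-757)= 757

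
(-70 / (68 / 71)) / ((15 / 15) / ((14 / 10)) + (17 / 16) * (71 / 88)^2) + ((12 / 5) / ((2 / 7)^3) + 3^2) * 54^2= 33815294148866 / 103648915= 326248.41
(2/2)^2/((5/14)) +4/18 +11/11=181/45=4.02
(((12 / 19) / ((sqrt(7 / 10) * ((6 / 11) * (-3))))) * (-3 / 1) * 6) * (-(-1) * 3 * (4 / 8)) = 198 * sqrt(70) / 133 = 12.46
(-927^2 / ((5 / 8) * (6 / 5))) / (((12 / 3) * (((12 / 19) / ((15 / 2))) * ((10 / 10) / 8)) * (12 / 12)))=-27212085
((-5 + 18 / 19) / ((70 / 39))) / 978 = -143 / 61940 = -0.00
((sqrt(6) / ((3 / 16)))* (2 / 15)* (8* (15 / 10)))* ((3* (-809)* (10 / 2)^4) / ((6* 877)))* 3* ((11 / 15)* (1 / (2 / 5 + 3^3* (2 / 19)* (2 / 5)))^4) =-72482911187500* sqrt(6) / 74715772071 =-2376.29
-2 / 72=-1 / 36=-0.03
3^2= 9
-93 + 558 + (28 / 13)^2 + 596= 180093 / 169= 1065.64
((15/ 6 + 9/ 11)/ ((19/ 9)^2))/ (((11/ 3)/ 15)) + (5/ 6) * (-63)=-2160210/ 43681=-49.45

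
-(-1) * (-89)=-89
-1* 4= -4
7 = 7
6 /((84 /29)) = 29 /14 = 2.07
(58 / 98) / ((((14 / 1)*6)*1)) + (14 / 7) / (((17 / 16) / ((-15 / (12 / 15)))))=-2469107 / 69972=-35.29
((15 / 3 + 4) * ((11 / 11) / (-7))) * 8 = -72 / 7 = -10.29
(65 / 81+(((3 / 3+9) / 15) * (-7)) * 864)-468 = -364435 / 81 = -4499.20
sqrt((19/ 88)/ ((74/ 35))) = sqrt(270655)/ 1628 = 0.32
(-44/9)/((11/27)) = -12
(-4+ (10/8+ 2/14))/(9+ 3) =-73/336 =-0.22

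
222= 222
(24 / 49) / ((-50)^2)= 6 / 30625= 0.00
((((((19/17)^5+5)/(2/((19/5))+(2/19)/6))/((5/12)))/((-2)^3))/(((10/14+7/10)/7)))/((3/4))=-35658730016/1452513711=-24.55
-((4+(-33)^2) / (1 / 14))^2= -234151204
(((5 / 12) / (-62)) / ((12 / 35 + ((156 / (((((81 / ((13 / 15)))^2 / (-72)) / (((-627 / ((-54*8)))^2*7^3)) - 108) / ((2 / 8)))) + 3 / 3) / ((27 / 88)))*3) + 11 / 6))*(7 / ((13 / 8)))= -167755945351050 / 48841708513210379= -0.00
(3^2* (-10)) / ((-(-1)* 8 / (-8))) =90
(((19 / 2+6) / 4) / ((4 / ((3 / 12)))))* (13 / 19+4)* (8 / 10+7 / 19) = 306249 / 231040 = 1.33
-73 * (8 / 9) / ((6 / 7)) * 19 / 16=-9709 / 108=-89.90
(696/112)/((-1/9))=-783/14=-55.93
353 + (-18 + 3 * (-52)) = 179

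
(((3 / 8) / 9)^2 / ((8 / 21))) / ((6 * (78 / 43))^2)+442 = 148698034831 / 336420864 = 442.00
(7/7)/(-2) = -1/2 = -0.50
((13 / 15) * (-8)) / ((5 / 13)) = -1352 / 75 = -18.03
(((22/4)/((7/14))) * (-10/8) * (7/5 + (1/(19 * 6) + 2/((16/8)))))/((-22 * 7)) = 1373/6384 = 0.22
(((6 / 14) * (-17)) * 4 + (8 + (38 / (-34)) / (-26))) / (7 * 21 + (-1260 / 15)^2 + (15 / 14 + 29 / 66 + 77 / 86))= -92636577 / 31634514379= -0.00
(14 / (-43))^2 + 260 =480936 / 1849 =260.11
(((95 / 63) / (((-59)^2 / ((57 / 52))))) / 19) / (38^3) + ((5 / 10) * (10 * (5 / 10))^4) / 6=52.08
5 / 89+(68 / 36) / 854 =0.06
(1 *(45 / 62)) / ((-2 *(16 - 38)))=45 / 2728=0.02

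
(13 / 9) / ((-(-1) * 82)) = 13 / 738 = 0.02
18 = 18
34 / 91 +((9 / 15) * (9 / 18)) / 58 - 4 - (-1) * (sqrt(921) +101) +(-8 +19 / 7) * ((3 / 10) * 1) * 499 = -36623653 / 52780 +sqrt(921) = -663.54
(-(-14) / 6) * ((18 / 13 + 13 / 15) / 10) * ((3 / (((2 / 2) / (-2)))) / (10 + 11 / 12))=-12292 / 42575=-0.29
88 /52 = 22 /13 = 1.69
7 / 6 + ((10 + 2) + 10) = 23.17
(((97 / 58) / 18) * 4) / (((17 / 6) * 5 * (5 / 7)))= 1358 / 36975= 0.04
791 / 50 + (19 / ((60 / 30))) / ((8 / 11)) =11553 / 400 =28.88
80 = 80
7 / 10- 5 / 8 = 3 / 40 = 0.08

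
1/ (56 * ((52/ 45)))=45/ 2912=0.02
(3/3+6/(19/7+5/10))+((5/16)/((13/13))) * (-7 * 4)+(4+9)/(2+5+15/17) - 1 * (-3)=-1.23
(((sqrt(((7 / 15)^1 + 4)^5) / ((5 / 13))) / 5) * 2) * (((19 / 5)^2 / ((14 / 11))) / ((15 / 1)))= 231735647 * sqrt(1005) / 221484375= 33.17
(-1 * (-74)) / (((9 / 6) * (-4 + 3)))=-148 / 3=-49.33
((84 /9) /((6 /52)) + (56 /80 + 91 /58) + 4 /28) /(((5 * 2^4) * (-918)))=-95119 /83859300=-0.00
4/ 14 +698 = 4888/ 7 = 698.29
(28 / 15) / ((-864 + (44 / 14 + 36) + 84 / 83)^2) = 2362927 / 859161193935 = 0.00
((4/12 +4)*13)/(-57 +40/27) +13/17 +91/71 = 1866683/1809293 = 1.03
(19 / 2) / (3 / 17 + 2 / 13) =4199 / 146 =28.76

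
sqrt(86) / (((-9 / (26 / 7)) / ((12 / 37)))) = -104 *sqrt(86) / 777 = -1.24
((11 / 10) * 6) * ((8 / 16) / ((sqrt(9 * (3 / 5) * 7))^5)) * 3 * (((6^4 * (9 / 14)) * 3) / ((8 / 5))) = 825 * sqrt(105) / 4802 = 1.76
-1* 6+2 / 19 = -112 / 19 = -5.89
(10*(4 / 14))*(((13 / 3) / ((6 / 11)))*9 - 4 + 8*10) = 2950 / 7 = 421.43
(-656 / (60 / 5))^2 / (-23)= -26896 / 207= -129.93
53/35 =1.51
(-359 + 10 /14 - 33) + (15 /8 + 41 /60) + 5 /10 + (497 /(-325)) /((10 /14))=-106570547 /273000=-390.37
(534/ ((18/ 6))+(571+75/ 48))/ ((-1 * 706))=-12009/ 11296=-1.06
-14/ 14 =-1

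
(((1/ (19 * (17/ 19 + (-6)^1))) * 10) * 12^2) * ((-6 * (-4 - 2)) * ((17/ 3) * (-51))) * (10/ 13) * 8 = 950468.52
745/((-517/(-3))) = 2235/517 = 4.32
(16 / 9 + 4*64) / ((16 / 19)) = 306.11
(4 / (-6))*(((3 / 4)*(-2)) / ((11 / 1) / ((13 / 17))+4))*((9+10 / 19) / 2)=2353 / 9082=0.26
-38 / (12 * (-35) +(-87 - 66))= 38 / 573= 0.07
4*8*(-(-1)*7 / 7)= 32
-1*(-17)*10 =170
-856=-856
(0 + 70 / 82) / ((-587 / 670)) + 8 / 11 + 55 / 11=1258271 / 264737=4.75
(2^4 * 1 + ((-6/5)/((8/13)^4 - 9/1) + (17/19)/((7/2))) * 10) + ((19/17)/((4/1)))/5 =228395474631/11438534660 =19.97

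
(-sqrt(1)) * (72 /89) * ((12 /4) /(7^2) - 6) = 20952 /4361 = 4.80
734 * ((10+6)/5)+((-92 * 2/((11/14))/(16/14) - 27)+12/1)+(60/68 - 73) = 1923083/935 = 2056.77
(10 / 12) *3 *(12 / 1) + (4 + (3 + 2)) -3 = 36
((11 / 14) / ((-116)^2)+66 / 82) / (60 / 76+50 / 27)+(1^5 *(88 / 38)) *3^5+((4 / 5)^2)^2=14005127918926261 / 24855973660000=563.45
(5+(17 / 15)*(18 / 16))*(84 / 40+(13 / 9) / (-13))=44929 / 3600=12.48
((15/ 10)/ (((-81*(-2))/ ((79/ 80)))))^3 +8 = 5159780845039/ 644972544000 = 8.00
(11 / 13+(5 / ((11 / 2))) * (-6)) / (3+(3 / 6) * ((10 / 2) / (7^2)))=-64582 / 42757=-1.51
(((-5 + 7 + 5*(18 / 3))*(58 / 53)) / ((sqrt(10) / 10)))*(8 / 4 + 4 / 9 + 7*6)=742400*sqrt(10) / 477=4921.75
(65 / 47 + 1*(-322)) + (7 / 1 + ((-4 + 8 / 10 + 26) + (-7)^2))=-241.82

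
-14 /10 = -7 /5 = -1.40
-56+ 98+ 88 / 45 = 1978 / 45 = 43.96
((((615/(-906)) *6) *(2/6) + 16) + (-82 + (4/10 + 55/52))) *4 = -2587231/9815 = -263.60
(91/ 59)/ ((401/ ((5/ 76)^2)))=2275/ 136654384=0.00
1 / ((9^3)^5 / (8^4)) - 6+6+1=205891132098745 / 205891132094649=1.00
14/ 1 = 14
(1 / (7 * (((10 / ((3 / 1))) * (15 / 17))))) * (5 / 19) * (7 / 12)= 17 / 2280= 0.01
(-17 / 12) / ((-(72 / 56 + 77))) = 119 / 6576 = 0.02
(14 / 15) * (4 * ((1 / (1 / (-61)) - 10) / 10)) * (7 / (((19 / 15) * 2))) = -6958 / 95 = -73.24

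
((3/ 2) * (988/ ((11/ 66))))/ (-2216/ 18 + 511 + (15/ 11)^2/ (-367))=888450849/ 38755703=22.92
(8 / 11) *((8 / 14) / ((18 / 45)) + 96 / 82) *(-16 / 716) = -23872 / 565103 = -0.04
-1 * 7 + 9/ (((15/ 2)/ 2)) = -23/ 5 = -4.60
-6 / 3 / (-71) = 0.03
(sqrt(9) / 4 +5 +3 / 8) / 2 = 49 / 16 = 3.06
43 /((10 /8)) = 172 /5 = 34.40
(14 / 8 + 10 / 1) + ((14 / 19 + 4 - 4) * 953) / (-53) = -6039 / 4028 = -1.50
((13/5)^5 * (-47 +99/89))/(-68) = 379090153/4728125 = 80.18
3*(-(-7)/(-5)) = -21/5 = -4.20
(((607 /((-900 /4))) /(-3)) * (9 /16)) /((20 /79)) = 47953 /24000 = 2.00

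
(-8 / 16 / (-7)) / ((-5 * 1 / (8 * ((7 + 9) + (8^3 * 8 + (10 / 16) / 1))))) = -32901 / 70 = -470.01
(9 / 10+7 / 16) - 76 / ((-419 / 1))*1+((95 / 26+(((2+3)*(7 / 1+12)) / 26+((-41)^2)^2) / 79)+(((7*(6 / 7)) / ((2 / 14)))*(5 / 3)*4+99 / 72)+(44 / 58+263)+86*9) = 37093.48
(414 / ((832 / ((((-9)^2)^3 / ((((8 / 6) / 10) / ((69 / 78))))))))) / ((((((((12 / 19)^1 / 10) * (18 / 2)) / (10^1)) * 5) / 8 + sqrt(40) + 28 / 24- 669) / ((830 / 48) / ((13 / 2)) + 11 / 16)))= -11467965505874958486675 / 1303739240679546112- 2146601371209220125 * sqrt(10) / 81483702542471632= -8879.52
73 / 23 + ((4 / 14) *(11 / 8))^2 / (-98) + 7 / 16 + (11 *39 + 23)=805124547 / 1767136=455.61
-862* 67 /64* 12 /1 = -86631 /8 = -10828.88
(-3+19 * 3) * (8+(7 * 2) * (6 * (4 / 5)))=20304 / 5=4060.80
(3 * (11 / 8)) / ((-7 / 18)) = -10.61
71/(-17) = -71/17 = -4.18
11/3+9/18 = 25/6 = 4.17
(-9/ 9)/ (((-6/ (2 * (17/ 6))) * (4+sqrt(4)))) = 17/ 108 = 0.16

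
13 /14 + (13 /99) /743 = 956423 /1029798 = 0.93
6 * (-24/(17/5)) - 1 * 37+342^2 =1987039/17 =116884.65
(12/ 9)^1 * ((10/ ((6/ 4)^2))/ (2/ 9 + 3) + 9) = 1204/ 87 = 13.84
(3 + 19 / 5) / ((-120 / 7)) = -119 / 300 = -0.40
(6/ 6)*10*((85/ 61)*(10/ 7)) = 19.91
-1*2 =-2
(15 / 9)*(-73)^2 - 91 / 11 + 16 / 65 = 19033958 / 2145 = 8873.64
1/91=0.01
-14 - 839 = -853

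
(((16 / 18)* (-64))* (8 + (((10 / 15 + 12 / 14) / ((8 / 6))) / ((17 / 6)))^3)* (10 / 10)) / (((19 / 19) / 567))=-62631309312 / 240737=-260164.87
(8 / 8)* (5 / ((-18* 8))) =-5 / 144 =-0.03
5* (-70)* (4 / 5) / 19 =-280 / 19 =-14.74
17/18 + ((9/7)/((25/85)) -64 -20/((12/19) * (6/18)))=-96821/630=-153.68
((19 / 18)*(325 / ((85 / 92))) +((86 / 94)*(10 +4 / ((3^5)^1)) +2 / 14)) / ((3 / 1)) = 517292165 / 4077297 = 126.87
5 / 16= 0.31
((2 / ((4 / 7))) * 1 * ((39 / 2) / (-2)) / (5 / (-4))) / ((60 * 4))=91 / 800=0.11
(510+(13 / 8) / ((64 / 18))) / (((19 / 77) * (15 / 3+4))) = 3354043 / 14592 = 229.85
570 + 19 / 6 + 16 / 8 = 3451 / 6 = 575.17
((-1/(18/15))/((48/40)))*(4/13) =-25/117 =-0.21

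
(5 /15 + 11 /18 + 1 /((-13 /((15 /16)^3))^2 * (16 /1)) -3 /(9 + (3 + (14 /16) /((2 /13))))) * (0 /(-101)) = 0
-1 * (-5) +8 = 13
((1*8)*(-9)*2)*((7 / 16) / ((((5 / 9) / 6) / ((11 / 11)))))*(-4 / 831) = 4536 / 1385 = 3.28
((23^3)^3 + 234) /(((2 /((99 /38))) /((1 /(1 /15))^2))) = 40120675539300675 /76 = 527903625517114.14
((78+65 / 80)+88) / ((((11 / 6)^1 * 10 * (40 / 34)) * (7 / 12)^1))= 408357 / 30800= 13.26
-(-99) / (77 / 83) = 747 / 7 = 106.71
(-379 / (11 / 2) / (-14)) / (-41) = -379 / 3157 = -0.12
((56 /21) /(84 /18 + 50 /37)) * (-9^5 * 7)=-30587382 /167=-183157.98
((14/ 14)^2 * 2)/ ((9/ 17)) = 34/ 9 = 3.78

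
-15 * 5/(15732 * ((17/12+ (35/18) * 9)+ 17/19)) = -25/103891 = -0.00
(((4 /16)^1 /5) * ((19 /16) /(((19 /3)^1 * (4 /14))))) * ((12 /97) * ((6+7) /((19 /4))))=819 /73720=0.01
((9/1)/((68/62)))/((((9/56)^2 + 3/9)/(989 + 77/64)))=83842479/3706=22623.44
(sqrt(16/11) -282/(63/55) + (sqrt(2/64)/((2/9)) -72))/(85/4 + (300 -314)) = -26728/609 + 9 * sqrt(2)/116 + 16 * sqrt(11)/319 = -43.61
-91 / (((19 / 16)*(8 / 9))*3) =-546 / 19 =-28.74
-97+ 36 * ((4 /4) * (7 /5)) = -233 /5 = -46.60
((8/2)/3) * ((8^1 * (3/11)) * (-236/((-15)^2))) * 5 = -15.26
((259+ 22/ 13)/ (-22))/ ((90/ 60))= -3389/ 429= -7.90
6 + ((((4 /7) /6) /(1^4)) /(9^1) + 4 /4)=1325 /189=7.01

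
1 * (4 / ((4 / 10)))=10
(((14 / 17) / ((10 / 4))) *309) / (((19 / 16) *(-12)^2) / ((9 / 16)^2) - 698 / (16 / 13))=-622944 / 163285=-3.82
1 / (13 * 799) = 0.00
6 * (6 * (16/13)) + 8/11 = 6440/143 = 45.03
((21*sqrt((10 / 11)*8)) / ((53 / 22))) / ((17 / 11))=1848*sqrt(55) / 901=15.21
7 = 7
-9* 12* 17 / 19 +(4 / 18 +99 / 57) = -16189 / 171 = -94.67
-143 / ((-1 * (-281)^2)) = 143 / 78961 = 0.00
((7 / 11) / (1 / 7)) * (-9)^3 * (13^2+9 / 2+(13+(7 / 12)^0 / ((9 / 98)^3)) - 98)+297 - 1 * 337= -98560313 / 22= -4480014.23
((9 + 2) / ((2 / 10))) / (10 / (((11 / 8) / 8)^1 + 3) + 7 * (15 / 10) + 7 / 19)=424270 / 108159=3.92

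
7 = 7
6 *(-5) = -30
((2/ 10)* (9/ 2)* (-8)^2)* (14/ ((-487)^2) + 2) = 136613376/ 1185845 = 115.20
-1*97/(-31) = 97/31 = 3.13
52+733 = 785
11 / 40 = 0.28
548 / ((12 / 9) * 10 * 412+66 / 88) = 6576 / 65929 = 0.10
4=4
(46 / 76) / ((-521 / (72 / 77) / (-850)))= 703800 / 762223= 0.92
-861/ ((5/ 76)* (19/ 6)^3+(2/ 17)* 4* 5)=-193.83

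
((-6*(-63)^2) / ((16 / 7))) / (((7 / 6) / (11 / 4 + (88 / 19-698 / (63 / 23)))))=671759487 / 304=2209735.15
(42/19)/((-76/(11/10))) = -231/7220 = -0.03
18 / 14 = 9 / 7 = 1.29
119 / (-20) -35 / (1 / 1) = -819 / 20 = -40.95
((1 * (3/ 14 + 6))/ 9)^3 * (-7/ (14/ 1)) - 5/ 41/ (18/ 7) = -1288069/ 6075216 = -0.21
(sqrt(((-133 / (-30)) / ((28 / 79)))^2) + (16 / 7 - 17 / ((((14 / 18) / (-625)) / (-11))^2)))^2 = 60998783358242940723336121 / 34574400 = 1764275977551105463.10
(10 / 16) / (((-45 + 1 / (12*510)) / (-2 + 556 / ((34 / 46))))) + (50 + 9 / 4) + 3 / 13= 42.06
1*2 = 2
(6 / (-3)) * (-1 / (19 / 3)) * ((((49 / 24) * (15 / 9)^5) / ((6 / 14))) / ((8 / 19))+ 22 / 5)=104907421 / 2216160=47.34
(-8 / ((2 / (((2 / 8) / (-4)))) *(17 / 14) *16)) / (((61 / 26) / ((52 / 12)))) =1183 / 49776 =0.02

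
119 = 119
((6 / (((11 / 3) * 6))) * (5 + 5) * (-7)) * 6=-1260 / 11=-114.55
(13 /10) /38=13 /380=0.03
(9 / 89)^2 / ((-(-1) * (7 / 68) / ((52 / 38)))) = 143208 / 1053493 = 0.14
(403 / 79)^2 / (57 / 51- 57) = -2760953 / 5928950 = -0.47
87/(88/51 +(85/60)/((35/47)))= 621180/25903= 23.98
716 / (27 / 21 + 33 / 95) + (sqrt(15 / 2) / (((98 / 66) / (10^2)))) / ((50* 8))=33* sqrt(30) / 392 + 238070 / 543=438.90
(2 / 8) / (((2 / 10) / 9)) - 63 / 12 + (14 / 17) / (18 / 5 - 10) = 1597 / 272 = 5.87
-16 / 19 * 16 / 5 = -256 / 95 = -2.69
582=582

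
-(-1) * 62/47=62/47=1.32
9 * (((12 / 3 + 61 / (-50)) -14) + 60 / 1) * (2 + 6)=3512.16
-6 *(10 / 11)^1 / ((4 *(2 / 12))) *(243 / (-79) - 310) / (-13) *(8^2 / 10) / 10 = -7123104 / 56485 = -126.11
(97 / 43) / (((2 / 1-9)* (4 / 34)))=-1649 / 602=-2.74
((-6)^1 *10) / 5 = -12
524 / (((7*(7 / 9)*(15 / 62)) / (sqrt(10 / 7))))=97464*sqrt(70) / 1715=475.48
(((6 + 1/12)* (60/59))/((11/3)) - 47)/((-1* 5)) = 29408/3245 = 9.06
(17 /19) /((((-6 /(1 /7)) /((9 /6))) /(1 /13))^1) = -17 /6916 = -0.00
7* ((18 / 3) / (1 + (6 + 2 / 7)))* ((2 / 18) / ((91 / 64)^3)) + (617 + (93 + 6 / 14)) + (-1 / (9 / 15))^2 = 1678689556 / 2352987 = 713.43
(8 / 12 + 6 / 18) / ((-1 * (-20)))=1 / 20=0.05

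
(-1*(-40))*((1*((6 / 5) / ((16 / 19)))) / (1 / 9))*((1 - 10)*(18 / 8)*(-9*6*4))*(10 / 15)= 1495908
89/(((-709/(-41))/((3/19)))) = 10947/13471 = 0.81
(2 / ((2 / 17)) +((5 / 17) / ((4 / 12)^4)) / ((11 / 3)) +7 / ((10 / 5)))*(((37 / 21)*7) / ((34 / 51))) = 373589 / 748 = 499.45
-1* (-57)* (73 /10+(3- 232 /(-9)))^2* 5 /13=200317171 /7020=28535.21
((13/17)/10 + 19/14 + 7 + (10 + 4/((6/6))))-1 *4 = 10968/595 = 18.43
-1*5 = -5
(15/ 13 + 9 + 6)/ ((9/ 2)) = 140/ 39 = 3.59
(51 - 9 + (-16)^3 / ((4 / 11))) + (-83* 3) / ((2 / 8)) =-12218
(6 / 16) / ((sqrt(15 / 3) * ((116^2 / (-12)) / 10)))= -9 * sqrt(5) / 13456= -0.00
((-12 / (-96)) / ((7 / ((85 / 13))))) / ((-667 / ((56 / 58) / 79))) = -85 / 39730522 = -0.00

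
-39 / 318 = -13 / 106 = -0.12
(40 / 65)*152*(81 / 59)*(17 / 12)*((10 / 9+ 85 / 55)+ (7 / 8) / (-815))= 3321861846 / 6876155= 483.10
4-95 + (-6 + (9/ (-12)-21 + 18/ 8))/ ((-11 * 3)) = -1985/ 22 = -90.23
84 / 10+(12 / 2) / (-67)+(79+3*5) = 34274 / 335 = 102.31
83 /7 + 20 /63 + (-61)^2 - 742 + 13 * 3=190901 /63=3030.17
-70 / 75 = -14 / 15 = -0.93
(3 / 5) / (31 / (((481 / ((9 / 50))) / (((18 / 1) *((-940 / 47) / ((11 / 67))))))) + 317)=0.00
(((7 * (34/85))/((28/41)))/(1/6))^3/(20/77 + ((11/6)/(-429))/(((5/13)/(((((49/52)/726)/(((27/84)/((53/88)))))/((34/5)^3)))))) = 68885495259345692928/1201881334814375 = 57314.72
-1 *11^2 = -121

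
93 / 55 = 1.69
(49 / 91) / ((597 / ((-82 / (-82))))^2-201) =7 / 4630704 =0.00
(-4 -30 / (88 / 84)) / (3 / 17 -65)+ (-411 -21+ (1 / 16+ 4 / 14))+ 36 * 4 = -194925469 / 678832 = -287.15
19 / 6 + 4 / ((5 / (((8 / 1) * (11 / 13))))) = 8.58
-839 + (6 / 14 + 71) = -5373 / 7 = -767.57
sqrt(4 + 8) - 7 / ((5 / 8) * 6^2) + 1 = 31 / 45 + 2 * sqrt(3) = 4.15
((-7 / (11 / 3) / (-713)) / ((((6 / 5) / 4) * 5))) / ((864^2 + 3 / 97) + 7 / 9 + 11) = 12222 / 5111293429231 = 0.00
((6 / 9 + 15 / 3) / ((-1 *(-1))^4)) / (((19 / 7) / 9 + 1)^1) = 357 / 82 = 4.35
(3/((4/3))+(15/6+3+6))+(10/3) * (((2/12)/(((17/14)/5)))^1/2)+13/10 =49553/3060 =16.19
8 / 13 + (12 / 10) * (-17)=-1286 / 65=-19.78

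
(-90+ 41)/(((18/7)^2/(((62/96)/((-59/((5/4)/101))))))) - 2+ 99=35958026939/370697472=97.00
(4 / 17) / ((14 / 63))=18 / 17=1.06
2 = 2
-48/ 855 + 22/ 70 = 103/ 399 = 0.26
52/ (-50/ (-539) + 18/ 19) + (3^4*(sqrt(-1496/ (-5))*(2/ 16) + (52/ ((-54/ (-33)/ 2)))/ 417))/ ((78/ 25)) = 19970137/ 370157 + 135*sqrt(1870)/ 104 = 110.08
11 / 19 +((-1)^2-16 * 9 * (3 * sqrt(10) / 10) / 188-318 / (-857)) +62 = 1041298 / 16283-54 * sqrt(10) / 235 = 63.22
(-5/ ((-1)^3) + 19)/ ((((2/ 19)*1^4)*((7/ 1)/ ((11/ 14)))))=1254/ 49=25.59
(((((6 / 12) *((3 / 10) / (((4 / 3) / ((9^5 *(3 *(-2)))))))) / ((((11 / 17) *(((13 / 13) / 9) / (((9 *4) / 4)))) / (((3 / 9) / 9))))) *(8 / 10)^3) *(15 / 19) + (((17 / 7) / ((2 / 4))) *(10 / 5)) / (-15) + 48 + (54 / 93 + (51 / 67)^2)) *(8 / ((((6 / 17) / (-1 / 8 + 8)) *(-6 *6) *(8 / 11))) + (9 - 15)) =14025481793546590783 / 14658452424000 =956818.73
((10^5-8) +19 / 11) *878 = 965739418 / 11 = 87794492.55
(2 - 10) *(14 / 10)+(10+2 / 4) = -0.70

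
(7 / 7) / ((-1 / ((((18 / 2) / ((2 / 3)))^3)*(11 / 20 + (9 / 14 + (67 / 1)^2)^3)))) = -24438851305538973543 / 109760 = -222657172973204.93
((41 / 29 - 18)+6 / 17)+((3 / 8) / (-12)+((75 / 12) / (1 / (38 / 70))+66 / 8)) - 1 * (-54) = 5452949 / 110432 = 49.38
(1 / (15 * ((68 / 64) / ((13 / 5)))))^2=43264 / 1625625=0.03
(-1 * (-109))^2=11881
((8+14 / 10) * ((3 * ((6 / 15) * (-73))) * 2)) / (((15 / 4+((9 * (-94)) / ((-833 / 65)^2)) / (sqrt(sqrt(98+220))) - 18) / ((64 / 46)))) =-6731509193393500820451224569856 * 318^(3 / 4) / 36826021314919466021914425462259 - 879623577258094462879088640000 * 318^(1 / 4) / 36826021314919466021914425462259+2433350405724284750996989132800 * sqrt(318) / 36826021314919466021914425462259+148042824624621844738691121865531904 / 920650532872986650547860636556475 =148.11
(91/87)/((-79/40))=-3640/6873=-0.53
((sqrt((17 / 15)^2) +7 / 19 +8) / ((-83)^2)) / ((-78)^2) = 677 / 2986278165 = 0.00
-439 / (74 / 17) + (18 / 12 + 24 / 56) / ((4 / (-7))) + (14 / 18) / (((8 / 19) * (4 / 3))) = -365291 / 3552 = -102.84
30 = 30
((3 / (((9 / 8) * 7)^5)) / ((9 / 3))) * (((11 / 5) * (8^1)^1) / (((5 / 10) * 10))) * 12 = 11534336 / 8270304525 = 0.00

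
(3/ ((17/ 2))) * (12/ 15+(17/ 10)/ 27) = 233/ 765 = 0.30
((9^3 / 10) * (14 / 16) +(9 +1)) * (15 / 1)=1106.81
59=59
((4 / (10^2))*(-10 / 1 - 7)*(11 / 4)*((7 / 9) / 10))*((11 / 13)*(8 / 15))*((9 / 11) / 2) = -1309 / 48750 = -0.03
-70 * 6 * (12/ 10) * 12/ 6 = -1008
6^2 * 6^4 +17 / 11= 513233 / 11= 46657.55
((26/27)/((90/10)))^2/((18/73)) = 24674/531441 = 0.05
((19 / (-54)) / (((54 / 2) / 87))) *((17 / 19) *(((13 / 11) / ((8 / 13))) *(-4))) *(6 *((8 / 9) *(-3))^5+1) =-5453514235 / 866052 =-6296.98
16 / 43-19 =-801 / 43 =-18.63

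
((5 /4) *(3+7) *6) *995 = 74625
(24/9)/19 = 8/57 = 0.14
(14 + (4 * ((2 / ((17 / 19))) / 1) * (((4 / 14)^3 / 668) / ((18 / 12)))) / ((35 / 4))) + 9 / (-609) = 41468364073 / 2965150965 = 13.99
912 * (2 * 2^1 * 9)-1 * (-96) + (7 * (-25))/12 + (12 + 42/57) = 7507163/228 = 32926.15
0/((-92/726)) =0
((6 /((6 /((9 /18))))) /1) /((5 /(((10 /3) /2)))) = 1 /6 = 0.17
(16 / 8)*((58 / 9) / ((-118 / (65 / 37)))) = -3770 / 19647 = -0.19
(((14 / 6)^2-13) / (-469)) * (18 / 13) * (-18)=-2448 / 6097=-0.40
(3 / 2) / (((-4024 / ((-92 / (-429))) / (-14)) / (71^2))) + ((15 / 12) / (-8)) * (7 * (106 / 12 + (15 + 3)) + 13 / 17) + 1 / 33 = -5586843601 / 234776256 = -23.80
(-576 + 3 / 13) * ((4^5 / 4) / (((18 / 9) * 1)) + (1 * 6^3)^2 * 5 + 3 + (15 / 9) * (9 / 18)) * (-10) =17470875725 / 13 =1343913517.31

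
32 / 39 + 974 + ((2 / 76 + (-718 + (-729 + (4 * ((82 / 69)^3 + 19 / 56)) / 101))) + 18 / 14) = -27007762611812 / 57367198161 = -470.79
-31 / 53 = -0.58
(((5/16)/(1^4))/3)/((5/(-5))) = -5/48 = -0.10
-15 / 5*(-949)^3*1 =2564011047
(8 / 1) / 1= 8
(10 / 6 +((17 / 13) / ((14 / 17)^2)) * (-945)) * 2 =-1987945 / 546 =-3640.92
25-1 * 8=17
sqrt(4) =2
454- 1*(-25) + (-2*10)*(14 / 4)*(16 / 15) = 1213 / 3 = 404.33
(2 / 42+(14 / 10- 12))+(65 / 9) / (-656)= -10.56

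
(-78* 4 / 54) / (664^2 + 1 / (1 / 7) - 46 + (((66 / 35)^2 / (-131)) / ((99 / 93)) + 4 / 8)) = -16689400 / 1273438857969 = -0.00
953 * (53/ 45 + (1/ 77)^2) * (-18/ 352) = -149755373/ 2608760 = -57.40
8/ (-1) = -8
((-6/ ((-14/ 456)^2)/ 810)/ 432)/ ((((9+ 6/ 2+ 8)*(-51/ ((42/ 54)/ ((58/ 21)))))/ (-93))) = -11191/ 23959800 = -0.00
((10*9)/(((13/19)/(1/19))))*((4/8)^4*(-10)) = -4.33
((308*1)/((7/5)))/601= 220/601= 0.37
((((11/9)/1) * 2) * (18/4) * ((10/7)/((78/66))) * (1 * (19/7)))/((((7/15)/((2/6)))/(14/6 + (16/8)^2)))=2184050/13377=163.27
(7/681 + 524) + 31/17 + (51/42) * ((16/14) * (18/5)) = 1505626858/2836365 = 530.83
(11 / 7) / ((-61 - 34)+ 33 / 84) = -44 / 2649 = -0.02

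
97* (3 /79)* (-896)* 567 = -147837312 /79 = -1871358.38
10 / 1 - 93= -83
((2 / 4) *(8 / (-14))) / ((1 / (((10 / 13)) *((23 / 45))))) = -92 / 819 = -0.11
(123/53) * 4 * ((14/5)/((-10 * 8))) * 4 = -1722/1325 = -1.30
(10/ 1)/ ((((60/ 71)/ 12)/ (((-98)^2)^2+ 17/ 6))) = 39292884823/ 3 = 13097628274.33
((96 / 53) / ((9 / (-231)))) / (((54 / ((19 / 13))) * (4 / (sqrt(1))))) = -5852 / 18603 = -0.31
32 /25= 1.28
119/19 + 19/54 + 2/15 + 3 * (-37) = -534811/5130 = -104.25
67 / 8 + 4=99 / 8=12.38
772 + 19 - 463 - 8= 320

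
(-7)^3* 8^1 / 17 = -2744 / 17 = -161.41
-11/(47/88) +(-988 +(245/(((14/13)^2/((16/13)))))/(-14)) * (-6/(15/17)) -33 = 11171343/1645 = 6791.09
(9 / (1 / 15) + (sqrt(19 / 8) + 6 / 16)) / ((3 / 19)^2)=361 * sqrt(38) / 36 + 130321 / 24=5491.86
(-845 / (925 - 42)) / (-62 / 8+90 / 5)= -3380 / 36203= -0.09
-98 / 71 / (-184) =49 / 6532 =0.01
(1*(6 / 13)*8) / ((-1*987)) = -16 / 4277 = -0.00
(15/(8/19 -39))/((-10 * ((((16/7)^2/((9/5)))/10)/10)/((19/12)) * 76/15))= 628425/1501184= 0.42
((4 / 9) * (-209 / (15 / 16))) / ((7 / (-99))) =147136 / 105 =1401.30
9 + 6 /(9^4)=19685 /2187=9.00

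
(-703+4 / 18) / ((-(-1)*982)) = -6325 / 8838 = -0.72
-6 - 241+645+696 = 1094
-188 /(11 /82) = -15416 /11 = -1401.45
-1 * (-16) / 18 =8 / 9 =0.89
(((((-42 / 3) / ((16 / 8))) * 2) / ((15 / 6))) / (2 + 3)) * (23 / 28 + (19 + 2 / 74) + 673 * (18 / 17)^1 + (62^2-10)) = -80424083 / 15725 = -5114.41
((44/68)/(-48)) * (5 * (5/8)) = -275/6528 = -0.04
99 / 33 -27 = -24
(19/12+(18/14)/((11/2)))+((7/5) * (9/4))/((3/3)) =5737/1155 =4.97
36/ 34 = 18/ 17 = 1.06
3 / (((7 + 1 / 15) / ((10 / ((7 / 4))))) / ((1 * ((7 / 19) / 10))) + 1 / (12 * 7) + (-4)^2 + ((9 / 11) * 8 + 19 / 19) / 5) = 308 / 5245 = 0.06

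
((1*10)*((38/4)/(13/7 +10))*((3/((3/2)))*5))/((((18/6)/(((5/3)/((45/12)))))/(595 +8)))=1782200/249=7157.43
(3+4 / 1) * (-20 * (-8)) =1120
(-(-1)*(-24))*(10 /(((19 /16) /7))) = -26880 /19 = -1414.74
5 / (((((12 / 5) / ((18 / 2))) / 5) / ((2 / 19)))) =375 / 38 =9.87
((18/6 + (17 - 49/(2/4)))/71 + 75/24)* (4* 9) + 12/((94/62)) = 539697/6674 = 80.87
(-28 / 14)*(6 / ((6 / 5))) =-10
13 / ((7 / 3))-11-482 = -3412 / 7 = -487.43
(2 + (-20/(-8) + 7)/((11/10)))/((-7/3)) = -351/77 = -4.56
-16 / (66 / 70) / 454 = -280 / 7491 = -0.04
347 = 347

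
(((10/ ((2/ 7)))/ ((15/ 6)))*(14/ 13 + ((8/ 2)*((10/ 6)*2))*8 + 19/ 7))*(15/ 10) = 30155/ 13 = 2319.62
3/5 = 0.60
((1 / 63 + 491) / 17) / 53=30934 / 56763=0.54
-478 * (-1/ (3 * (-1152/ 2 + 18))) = -239/ 837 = -0.29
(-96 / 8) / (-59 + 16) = 12 / 43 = 0.28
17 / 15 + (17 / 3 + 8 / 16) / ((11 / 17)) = 10.66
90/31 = 2.90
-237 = -237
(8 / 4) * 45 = 90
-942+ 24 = -918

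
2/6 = 1/3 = 0.33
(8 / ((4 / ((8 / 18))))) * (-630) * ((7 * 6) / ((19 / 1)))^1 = -23520 / 19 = -1237.89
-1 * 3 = -3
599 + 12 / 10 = 3001 / 5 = 600.20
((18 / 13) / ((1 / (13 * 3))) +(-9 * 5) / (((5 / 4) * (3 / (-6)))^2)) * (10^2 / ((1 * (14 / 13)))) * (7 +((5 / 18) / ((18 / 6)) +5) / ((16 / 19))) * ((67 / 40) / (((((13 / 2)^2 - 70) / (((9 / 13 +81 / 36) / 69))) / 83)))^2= -1712742448119529 / 506129594880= -3384.00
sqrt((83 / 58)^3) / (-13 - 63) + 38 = 38 - 83* sqrt(4814) / 255664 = 37.98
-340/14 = -24.29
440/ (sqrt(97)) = 440 * sqrt(97)/ 97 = 44.68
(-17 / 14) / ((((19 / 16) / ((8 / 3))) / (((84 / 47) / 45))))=-0.11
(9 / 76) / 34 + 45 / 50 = 11673 / 12920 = 0.90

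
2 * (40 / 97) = 0.82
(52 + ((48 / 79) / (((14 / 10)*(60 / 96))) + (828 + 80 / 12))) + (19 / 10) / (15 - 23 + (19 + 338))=887.37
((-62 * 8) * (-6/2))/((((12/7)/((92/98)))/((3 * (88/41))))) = 1505856/287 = 5246.89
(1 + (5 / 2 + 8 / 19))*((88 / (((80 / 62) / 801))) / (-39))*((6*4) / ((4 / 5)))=-40698009 / 247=-164769.27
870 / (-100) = -8.70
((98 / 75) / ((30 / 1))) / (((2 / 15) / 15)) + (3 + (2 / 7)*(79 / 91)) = 51903 / 6370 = 8.15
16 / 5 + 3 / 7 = 127 / 35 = 3.63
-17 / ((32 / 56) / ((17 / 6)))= -2023 / 24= -84.29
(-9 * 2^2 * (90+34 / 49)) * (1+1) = -319968 / 49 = -6529.96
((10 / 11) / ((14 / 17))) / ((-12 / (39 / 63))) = -1105 / 19404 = -0.06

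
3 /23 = 0.13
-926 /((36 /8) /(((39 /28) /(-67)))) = 6019 /1407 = 4.28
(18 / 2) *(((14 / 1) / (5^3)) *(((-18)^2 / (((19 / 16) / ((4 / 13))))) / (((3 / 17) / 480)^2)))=773202640896 / 1235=626075012.87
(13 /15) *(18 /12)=13 /10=1.30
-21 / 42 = -0.50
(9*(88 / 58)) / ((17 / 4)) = 1584 / 493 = 3.21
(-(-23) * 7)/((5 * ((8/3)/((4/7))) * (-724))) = -69/7240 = -0.01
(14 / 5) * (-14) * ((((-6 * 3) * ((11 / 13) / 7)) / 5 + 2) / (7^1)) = -2848 / 325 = -8.76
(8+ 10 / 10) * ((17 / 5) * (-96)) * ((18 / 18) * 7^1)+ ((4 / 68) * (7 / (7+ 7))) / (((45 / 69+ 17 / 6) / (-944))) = -841052112 / 40885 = -20571.17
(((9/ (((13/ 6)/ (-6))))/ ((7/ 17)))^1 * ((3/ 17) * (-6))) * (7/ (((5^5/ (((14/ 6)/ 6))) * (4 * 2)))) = 567/ 81250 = 0.01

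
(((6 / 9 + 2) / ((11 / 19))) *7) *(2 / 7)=304 / 33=9.21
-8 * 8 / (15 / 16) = -1024 / 15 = -68.27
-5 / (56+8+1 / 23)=-115 / 1473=-0.08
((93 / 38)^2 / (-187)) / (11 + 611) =-8649 / 167957416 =-0.00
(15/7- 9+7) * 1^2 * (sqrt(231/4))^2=33/4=8.25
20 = 20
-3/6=-1/2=-0.50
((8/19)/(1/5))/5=8/19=0.42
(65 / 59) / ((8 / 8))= 65 / 59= 1.10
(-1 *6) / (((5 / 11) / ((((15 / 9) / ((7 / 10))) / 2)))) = -110 / 7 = -15.71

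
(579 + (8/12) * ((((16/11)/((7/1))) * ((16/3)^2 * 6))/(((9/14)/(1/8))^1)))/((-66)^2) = 519985/3881196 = 0.13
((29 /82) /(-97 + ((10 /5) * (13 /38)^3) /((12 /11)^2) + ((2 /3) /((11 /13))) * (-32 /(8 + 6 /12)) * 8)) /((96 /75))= -8369180325 /3654924704713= -0.00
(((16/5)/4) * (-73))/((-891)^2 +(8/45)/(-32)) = -10512/142898579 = -0.00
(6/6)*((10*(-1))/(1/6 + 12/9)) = -20/3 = -6.67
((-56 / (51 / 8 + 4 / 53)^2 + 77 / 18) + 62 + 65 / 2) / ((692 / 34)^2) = 1895641434169 / 8059523544900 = 0.24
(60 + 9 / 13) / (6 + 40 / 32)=3156 / 377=8.37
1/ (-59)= -0.02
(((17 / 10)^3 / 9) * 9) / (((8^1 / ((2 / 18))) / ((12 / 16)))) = 4913 / 96000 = 0.05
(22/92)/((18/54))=33/46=0.72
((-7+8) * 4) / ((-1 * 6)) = -2 / 3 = -0.67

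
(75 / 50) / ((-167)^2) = 3 / 55778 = 0.00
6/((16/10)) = 3.75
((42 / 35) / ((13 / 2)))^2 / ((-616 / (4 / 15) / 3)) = -72 / 1626625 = -0.00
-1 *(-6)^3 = 216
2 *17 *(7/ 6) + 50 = 269/ 3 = 89.67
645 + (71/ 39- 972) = -12682/ 39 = -325.18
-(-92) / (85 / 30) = 552 / 17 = 32.47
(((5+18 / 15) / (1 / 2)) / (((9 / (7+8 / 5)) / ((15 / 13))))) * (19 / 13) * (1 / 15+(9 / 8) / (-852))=1.31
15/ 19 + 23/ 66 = 1427/ 1254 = 1.14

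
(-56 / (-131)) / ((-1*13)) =-56 / 1703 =-0.03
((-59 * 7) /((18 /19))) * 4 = -15694 /9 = -1743.78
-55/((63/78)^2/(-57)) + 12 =708184/147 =4817.58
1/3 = 0.33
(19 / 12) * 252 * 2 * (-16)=-12768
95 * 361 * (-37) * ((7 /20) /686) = -253783 /392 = -647.41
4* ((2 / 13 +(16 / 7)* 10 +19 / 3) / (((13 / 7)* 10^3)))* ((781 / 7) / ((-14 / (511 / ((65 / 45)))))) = -1370193429 / 7689500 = -178.19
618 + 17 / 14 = 8669 / 14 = 619.21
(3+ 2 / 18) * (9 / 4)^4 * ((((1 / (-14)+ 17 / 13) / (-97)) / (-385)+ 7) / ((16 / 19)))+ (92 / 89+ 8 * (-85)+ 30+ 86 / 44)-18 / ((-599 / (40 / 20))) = 167958959585787 / 10601140566016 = 15.84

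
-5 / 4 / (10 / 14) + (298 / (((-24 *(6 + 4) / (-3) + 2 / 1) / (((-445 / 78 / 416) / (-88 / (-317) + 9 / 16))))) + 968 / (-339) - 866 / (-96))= 697581062461 / 160140719856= 4.36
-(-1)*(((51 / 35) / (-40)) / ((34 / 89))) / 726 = -89 / 677600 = -0.00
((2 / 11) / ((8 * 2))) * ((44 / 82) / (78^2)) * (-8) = -0.00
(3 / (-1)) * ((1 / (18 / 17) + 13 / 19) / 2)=-557 / 228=-2.44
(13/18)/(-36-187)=-13/4014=-0.00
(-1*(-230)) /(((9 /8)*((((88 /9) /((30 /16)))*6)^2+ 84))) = 103500 /538141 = 0.19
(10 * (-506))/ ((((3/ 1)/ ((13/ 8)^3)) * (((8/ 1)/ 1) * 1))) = -2779205/ 3072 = -904.69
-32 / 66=-0.48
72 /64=9 /8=1.12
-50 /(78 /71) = -1775 /39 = -45.51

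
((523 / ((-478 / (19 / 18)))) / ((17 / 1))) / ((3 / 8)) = -19874 / 109701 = -0.18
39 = 39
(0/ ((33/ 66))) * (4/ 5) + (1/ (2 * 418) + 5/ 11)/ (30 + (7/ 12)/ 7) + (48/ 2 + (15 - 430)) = -29499416/ 75449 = -390.98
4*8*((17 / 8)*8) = 544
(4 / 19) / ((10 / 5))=2 / 19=0.11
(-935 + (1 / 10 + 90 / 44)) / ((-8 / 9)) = 461763 / 440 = 1049.46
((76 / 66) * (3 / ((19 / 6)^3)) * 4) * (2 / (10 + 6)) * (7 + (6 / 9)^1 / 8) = 1530 / 3971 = 0.39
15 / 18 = 0.83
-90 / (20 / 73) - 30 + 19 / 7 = -4981 / 14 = -355.79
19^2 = 361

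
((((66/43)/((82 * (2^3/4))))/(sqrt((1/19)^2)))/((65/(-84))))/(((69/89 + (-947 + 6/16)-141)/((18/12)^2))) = 0.00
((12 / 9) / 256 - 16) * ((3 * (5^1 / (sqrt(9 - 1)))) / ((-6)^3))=15355 * sqrt(2) / 55296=0.39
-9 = -9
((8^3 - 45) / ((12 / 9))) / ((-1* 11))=-1401 / 44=-31.84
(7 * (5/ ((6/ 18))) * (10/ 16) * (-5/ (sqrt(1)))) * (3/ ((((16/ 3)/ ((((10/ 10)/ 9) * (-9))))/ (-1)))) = -23625/ 128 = -184.57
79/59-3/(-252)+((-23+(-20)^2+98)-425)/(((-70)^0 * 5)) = 56255/4956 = 11.35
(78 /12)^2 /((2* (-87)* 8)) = -169 /5568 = -0.03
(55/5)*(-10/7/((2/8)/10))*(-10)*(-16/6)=-352000/21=-16761.90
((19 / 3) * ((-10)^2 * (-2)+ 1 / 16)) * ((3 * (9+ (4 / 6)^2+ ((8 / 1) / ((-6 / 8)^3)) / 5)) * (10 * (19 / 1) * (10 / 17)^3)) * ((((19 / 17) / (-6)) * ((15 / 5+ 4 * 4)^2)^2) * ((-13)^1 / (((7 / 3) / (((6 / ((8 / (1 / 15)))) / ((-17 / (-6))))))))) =-101297634926685925 / 51114852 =-1981765200.59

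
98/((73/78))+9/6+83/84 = 657353/6132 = 107.20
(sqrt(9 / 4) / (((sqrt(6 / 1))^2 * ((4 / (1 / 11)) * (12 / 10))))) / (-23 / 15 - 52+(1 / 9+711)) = 0.00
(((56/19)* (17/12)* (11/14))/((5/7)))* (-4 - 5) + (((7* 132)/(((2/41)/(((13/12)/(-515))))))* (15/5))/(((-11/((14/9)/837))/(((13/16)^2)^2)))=-66547583149873/1610228367360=-41.33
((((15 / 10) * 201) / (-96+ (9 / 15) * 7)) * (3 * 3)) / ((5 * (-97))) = 201 / 3298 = 0.06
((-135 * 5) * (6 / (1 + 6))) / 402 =-1.44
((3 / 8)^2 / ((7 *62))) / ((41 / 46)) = 207 / 569408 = 0.00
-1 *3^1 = -3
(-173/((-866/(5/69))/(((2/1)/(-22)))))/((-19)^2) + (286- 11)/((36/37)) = 402392642885/1423698804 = 282.64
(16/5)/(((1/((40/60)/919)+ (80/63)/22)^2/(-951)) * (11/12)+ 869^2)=31887136512/7506722082936955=0.00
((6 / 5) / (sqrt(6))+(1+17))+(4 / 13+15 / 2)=sqrt(6) / 5+671 / 26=26.30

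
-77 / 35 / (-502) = 11 / 2510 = 0.00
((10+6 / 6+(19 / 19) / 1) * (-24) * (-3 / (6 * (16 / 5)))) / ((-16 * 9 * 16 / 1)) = -5 / 256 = -0.02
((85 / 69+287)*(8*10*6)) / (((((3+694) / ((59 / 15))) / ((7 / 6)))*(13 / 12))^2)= 5.11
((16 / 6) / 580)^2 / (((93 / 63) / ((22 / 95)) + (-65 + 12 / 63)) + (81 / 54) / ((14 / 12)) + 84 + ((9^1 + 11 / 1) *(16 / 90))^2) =5544 / 10357566775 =0.00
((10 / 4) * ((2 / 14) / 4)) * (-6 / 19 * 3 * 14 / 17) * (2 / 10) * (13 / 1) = -117 / 646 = -0.18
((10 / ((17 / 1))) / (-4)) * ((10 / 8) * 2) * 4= -1.47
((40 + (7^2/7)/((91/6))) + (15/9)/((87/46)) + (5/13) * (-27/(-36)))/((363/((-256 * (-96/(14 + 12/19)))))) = 845616128/4389759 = 192.63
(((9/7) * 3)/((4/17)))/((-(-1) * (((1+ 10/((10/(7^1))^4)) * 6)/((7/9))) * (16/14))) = 14875/27208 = 0.55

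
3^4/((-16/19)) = -1539/16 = -96.19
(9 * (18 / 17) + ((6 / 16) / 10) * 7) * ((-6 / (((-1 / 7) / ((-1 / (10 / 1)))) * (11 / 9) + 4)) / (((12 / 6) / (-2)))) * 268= 168633171 / 61540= 2740.22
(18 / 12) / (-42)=-1 / 28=-0.04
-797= -797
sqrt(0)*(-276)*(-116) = 0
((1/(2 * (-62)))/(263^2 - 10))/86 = -1/737511576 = -0.00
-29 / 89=-0.33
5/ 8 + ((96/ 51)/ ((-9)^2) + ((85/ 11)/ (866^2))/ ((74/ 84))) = 0.65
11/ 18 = 0.61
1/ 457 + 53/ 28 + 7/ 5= 210817/ 63980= 3.30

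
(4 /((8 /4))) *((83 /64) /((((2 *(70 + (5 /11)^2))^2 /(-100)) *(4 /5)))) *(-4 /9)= 6076015 /831341088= 0.01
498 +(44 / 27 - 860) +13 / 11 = -106679 / 297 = -359.19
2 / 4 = 1 / 2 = 0.50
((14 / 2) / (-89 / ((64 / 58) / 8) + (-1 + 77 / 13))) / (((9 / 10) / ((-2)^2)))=-14560 / 299673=-0.05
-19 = -19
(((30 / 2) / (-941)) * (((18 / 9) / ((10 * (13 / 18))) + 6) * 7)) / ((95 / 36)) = -308448 / 1162135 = -0.27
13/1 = 13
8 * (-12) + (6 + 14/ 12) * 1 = -533/ 6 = -88.83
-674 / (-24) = 337 / 12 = 28.08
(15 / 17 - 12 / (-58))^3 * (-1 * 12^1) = -1858249836 / 119823157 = -15.51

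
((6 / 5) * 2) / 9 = 4 / 15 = 0.27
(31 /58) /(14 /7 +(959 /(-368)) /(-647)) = 3690488 /13837379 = 0.27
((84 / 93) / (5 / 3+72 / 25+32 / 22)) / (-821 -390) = -3300 / 26552213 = -0.00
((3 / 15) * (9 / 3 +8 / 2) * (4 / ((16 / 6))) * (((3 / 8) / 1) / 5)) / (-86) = -63 / 34400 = -0.00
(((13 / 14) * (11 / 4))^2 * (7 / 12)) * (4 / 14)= 20449 / 18816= 1.09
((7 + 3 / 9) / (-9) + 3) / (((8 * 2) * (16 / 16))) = 59 / 432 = 0.14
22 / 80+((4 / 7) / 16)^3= 0.28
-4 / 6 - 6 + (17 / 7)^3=7879 / 1029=7.66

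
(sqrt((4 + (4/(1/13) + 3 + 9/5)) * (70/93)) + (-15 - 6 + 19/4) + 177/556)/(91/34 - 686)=75293/3229387 - 136 * sqrt(24738)/2160669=0.01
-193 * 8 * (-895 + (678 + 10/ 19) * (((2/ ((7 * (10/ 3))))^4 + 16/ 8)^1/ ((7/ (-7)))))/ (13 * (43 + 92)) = 33047409236696/ 16679446875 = 1981.33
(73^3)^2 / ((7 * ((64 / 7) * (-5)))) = -151334226289 / 320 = -472919457.15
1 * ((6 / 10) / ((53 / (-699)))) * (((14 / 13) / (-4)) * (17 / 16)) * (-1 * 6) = -13.58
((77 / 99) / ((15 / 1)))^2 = 49 / 18225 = 0.00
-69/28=-2.46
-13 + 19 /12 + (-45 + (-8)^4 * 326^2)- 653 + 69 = 5223670267 /12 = 435305855.58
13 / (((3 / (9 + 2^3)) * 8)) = 221 / 24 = 9.21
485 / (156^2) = 485 / 24336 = 0.02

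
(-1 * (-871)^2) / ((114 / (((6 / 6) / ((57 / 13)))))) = -9862333 / 6498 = -1517.75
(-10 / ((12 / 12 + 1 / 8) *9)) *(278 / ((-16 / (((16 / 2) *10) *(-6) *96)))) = -7116800 / 9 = -790755.56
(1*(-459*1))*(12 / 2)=-2754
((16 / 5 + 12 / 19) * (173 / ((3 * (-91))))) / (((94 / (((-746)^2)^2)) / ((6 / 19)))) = -214319360313152 / 84835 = -2526308249.11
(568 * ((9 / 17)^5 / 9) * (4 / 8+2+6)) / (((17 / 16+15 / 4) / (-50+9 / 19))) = -28054206144 / 122191223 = -229.59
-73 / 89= -0.82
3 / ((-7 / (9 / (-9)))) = 3 / 7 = 0.43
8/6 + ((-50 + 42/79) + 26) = -5246/237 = -22.14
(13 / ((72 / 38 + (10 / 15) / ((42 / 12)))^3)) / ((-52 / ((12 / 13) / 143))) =-190563597 / 1070654554112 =-0.00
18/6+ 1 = 4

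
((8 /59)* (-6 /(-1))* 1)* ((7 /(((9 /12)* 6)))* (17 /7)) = 544 /177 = 3.07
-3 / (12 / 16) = -4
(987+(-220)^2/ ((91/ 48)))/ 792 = 268113/ 8008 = 33.48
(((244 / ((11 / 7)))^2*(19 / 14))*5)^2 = 391870530318400 / 14641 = 26765284496.85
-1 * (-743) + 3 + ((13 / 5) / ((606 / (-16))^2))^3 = 72161343698318959618 / 96731023723516125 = 746.00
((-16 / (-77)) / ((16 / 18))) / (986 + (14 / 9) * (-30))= 27 / 108493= 0.00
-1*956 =-956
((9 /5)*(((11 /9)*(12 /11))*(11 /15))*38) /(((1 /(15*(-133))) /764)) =-509685792 /5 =-101937158.40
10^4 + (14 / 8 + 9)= 40043 / 4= 10010.75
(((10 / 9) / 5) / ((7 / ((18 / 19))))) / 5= 4 / 665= 0.01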